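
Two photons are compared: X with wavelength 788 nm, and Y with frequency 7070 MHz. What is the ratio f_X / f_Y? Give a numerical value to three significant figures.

5.38·10^4

f_X = 3.804·10^14 Hz (from wavelength = 788 nm, via f = c/λ).
f_Y = 7.070·10^9 Hz (from frequency = 7070 MHz, via f given directly).
Ratio = 3.804·10^14 / 7.070·10^9 = 5.38·10^4.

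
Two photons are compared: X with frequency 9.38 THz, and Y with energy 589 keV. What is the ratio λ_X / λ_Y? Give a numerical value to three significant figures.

λ_X = 3.196·10^-5 m (from frequency = 9.38 THz, via λ = c/f).
λ_Y = 2.105·10^-12 m (from energy = 589 keV, via λ = hc/E).
Ratio = 3.196·10^-5 / 2.105·10^-12 = 1.52·10^7.

1.52·10^7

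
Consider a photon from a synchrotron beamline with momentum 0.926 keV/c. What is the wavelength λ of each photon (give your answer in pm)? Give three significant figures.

First convert: p = 0.926 keV/c = 4.9488e-25 kg·m/s.
For a photon λ = h/p, so λ = 1.339e-9 m.
Converting to pm: λ = 1339 pm ≈ 1340 pm.

1340 pm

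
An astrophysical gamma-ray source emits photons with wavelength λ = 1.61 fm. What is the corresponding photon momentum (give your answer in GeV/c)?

Convert to SI: λ = 1.61 fm = 1.61e-15 m.
For a photon p = h/λ, so p = 4.116e-19 kg·m/s.
Converting to GeV/c: p = 0.7701 GeV/c ≈ 0.770 GeV/c.

0.770 GeV/c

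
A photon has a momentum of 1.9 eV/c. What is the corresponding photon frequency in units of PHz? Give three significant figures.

0.459 PHz

Convert to SI: p = 1.9 eV/c = 1.0154e-27 kg·m/s.
Apply f = pc/h: f = 4.594e14 Hz.
Converting to PHz: f = 0.4594 PHz ≈ 0.459 PHz.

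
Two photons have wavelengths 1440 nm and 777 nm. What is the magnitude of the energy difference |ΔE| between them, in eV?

0.735 eV

Using E = hc/λ: E₁ = 1.379·10^-19 J, E₂ = 2.557·10^-19 J.
|ΔE| = |1.379·10^-19 − 2.557·10^-19| = 1.18·10^-19 J = 0.735 eV.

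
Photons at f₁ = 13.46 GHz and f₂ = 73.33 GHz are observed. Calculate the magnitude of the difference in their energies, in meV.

0.248 meV

Using E = hf: E₁ = 8.9187·10^-24 J, E₂ = 4.8589·10^-23 J.
|ΔE| = |8.9187·10^-24 − 4.8589·10^-23| = 3.97·10^-23 J = 0.248 meV.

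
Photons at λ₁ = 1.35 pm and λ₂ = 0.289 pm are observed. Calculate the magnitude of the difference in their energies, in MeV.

Using E = hc/λ: E₁ = 1.471 × 10^-13 J, E₂ = 6.874 × 10^-13 J.
|ΔE| = |1.471 × 10^-13 − 6.874 × 10^-13| = 5.40 × 10^-13 J = 3.37 MeV.

3.37 MeV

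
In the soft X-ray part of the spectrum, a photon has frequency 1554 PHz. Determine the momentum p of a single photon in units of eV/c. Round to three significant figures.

6430 eV/c

(h = 6.62607015 × 10^-34 J·s, c = 2.99792458 × 10^8 m/s, 1 eV = 1.602176634 × 10^-19 J.)
First convert: f = 1554 PHz = 1.554 × 10^18 Hz.
The photon relation is p = hf/c, giving p = 3.435 × 10^-24 kg·m/s.
Converting to eV/c: p = 6427 eV/c ≈ 6430 eV/c.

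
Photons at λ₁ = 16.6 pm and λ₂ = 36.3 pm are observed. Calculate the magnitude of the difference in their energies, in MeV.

Using E = hc/λ: E₁ = 1.197e-14 J, E₂ = 5.472e-15 J.
|ΔE| = |1.197e-14 − 5.472e-15| = 6.49e-15 J = 0.0405 MeV.

0.0405 MeV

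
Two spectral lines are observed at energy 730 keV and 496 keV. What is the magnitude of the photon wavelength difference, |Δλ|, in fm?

Using λ = hc/E: λ₁ = 1.698 × 10^-12 m, λ₂ = 2.500 × 10^-12 m.
|Δλ| = |1.698 × 10^-12 − 2.500 × 10^-12| = 8.01 × 10^-13 m = 801 fm.

801 fm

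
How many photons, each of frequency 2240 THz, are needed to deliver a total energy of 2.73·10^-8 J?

1.84·10^10 photons

Per-photon energy: E = 1.484·10^-18 J (from frequency = 2240 THz).
N = E_total / E_photon = 2.73·10^-8 J / 1.484·10^-18 J = 1.84·10^10.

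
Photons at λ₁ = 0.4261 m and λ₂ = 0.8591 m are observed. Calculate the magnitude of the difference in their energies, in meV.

Using E = hc/λ: E₁ = 4.6619e-25 J, E₂ = 2.3122e-25 J.
|ΔE| = |4.6619e-25 − 2.3122e-25| = 2.35e-25 J = 1.47e-3 meV.

1.47e-3 meV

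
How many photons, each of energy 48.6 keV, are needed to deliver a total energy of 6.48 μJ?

8.32e8 photons

Per-photon energy: E = 7.787e-15 J (from energy = 48.6 keV).
N = E_total / E_photon = 6.48e-6 J / 7.787e-15 J = 8.32e8.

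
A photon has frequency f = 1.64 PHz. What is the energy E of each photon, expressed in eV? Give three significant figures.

6.78 eV

Use h = 6.62607015e-34 J·s, 1 eV = 1.602176634e-19 J.
In SI units: f = 1.64 PHz = 1.64e15 Hz.
Apply E = hf: E = 1.087e-18 J.
Converting to eV: E = 6.782 eV ≈ 6.78 eV.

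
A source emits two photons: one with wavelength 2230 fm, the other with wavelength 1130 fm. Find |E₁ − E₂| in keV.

541 keV

Using E = hc/λ: E₁ = 8.908·10^-14 J, E₂ = 1.758·10^-13 J.
|ΔE| = |8.908·10^-14 − 1.758·10^-13| = 8.67·10^-14 J = 541 keV.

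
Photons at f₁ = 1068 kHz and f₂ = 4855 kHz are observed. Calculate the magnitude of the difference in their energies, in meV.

Using E = hf: E₁ = 7.0766 × 10^-28 J, E₂ = 3.2170 × 10^-27 J.
|ΔE| = |7.0766 × 10^-28 − 3.2170 × 10^-27| = 2.51 × 10^-27 J = 1.57 × 10^-5 meV.

1.57 × 10^-5 meV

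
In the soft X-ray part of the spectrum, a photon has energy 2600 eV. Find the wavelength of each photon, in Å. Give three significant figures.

Use h = 6.62607015e-34 J·s, c = 2.99792458e8 m/s, 1 eV = 1.602176634e-19 J.
In SI units: E = 2600 eV = 4.1657e-16 J.
For a photon λ = hc/E, so λ = 4.769e-10 m.
Converting to Å: λ = 4.769 Å ≈ 4.77 Å.

4.77 Å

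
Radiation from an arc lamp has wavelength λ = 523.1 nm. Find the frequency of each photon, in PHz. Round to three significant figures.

0.573 PHz

First convert: λ = 523.1 nm = 5.231 × 10^-7 m.
The photon relation is f = c/λ, giving f = 5.731 × 10^14 Hz.
Converting to PHz: f = 0.5731 PHz ≈ 0.573 PHz.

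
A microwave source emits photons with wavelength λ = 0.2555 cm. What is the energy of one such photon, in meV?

In SI units: λ = 0.2555 cm = 0.002555 m.
For a photon E = hc/λ, so E = 7.775e-23 J.
Converting to meV: E = 0.4853 meV ≈ 0.485 meV.

0.485 meV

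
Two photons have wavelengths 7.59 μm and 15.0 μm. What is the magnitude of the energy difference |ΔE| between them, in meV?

80.7 meV

Using E = hc/λ: E₁ = 2.617·10^-20 J, E₂ = 1.324·10^-20 J.
|ΔE| = |2.617·10^-20 − 1.324·10^-20| = 1.29·10^-20 J = 80.7 meV.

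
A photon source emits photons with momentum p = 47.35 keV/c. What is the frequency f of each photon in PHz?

1.14e4 PHz

First convert: p = 47.35 keV/c = 2.5305e-23 kg·m/s.
Apply f = pc/h: f = 1.145e19 Hz.
Converting to PHz: f = 11450 PHz ≈ 1.14e4 PHz.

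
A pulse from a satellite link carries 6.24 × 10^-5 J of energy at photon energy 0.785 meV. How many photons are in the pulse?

4.96 × 10^17 photons

Per-photon energy: E = 1.258 × 10^-22 J (from energy = 0.785 meV).
N = E_total / E_photon = 6.24 × 10^-5 J / 1.258 × 10^-22 J = 4.96 × 10^17.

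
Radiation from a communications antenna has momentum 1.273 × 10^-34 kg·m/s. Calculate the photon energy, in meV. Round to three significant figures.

2.38 × 10^-4 meV

The photon relation is E = pc, giving E = 3.816 × 10^-26 J.
Converting to meV: E = 2.382 × 10^-4 meV ≈ 2.38 × 10^-4 meV.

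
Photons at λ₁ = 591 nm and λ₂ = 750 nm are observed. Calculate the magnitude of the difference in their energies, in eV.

Using E = hc/λ: E₁ = 3.361e-19 J, E₂ = 2.649e-19 J.
|ΔE| = |3.361e-19 − 2.649e-19| = 7.13e-20 J = 0.445 eV.

0.445 eV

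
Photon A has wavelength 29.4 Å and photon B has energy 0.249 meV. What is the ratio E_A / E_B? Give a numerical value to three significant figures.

1.69e6

E_A = 6.757e-17 J (from wavelength = 29.4 Å, via E = hc/λ).
E_B = 3.989e-23 J (from energy = 0.249 meV, via E given directly).
Ratio = 6.757e-17 / 3.989e-23 = 1.69e6.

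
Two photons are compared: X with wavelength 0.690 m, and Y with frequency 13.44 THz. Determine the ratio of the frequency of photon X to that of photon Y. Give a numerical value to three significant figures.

3.23·10^-5

f_X = 4.345·10^8 Hz (from wavelength = 0.690 m, via f = c/λ).
f_Y = 1.344·10^13 Hz (from frequency = 13.44 THz, via f given directly).
Ratio = 4.345·10^8 / 1.344·10^13 = 3.23·10^-5.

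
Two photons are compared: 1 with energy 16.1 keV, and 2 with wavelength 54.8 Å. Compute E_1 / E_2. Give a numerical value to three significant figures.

E_1 = 2.580·10^-15 J (from energy = 16.1 keV, via E given directly).
E_2 = 3.625·10^-17 J (from wavelength = 54.8 Å, via E = hc/λ).
Ratio = 2.580·10^-15 / 3.625·10^-17 = 71.2.

71.2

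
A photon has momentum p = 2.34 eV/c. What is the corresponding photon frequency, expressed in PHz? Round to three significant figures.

0.566 PHz

In SI units: p = 2.34 eV/c = 1.2506·10^-27 kg·m/s.
Apply f = pc/h: f = 5.658·10^14 Hz.
Converting to PHz: f = 0.5658 PHz ≈ 0.566 PHz.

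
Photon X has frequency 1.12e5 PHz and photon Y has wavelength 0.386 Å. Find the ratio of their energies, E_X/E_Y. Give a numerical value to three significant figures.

14.4

E_X = 7.421e-14 J (from frequency = 1.12e5 PHz, via E = hf).
E_Y = 5.146e-15 J (from wavelength = 0.386 Å, via E = hc/λ).
Ratio = 7.421e-14 / 5.146e-15 = 14.4.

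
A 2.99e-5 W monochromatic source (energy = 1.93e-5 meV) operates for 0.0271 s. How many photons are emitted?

2.62e20 photons

Total energy: E_total = P·t = 2.99e-5 × 0.0271 = 8.103e-7 J.
Per-photon energy: E = 3.092e-27 J.
N = E_total / E_photon = 2.62e20.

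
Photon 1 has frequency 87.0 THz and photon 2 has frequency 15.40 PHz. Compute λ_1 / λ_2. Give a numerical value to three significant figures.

177

λ_1 = 3.446 × 10^-6 m (from frequency = 87.0 THz, via λ = c/f).
λ_2 = 1.947 × 10^-8 m (from frequency = 15.40 PHz, via λ = c/f).
Ratio = 3.446 × 10^-6 / 1.947 × 10^-8 = 177.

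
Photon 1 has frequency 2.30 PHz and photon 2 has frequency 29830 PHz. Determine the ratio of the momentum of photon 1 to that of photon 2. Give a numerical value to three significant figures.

7.71e-5

p_1 = 5.084e-27 kg·m/s (from frequency = 2.30 PHz, via p = hf/c).
p_2 = 6.593e-23 kg·m/s (from frequency = 29830 PHz, via p = hf/c).
Ratio = 5.084e-27 / 6.593e-23 = 7.71e-5.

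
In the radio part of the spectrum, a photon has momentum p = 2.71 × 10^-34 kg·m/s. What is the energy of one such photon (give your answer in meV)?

For a photon E = pc, so E = 8.124 × 10^-26 J.
Converting to meV: E = 5.071 × 10^-4 meV ≈ 5.07 × 10^-4 meV.

5.07 × 10^-4 meV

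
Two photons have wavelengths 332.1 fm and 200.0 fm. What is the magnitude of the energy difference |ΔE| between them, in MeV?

2.47 MeV

Using E = hc/λ: E₁ = 5.9815e-13 J, E₂ = 9.9322e-13 J.
|ΔE| = |5.9815e-13 − 9.9322e-13| = 3.95e-13 J = 2.47 MeV.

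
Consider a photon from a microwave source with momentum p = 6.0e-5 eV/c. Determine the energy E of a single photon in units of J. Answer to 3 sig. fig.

9.61e-24 J

Use c = 2.99792458e8 m/s, 1 eV = 1.602176634e-19 J.
In SI units: p = 6.0e-5 eV/c = 3.2066e-32 kg·m/s.
Apply E = pc: E = 9.613e-24 J.
So E ≈ 9.61e-24 J.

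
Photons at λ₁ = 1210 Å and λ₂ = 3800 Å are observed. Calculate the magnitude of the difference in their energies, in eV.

Using E = hc/λ: E₁ = 1.642e-18 J, E₂ = 5.227e-19 J.
|ΔE| = |1.642e-18 − 5.227e-19| = 1.12e-18 J = 6.98 eV.

6.98 eV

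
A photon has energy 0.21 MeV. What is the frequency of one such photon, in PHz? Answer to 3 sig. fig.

Convert to SI: E = 0.21 MeV = 3.3646 × 10^-14 J.
The photon relation is f = E/h, giving f = 5.078 × 10^19 Hz.
Converting to PHz: f = 50780 PHz ≈ 5.08 × 10^4 PHz.

5.08 × 10^4 PHz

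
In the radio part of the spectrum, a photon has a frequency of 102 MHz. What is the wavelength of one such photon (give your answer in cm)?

(c = 2.99792458e8 m/s.)
In SI units: f = 102 MHz = 1.02e8 Hz.
The photon relation is λ = c/f, giving λ = 2.939 m.
Converting to cm: λ = 293.9 cm ≈ 294 cm.

294 cm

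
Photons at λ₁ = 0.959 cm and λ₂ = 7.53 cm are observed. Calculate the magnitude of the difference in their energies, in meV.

0.113 meV

Using E = hc/λ: E₁ = 2.071e-23 J, E₂ = 2.638e-24 J.
|ΔE| = |2.071e-23 − 2.638e-24| = 1.81e-23 J = 0.113 meV.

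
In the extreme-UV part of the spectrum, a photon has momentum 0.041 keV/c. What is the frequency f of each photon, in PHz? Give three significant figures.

Use h = 6.62607015 × 10^-34 J·s, c = 2.99792458 × 10^8 m/s, 1 eV = 1.602176634 × 10^-19 J.
In SI units: p = 0.041 keV/c = 2.1912 × 10^-26 kg·m/s.
For a photon f = pc/h, so f = 9.914 × 10^15 Hz.
Converting to PHz: f = 9.914 PHz ≈ 9.91 PHz.

9.91 PHz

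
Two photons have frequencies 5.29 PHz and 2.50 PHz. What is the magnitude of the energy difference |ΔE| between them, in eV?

11.5 eV

Using E = hf: E₁ = 3.505e-18 J, E₂ = 1.657e-18 J.
|ΔE| = |3.505e-18 − 1.657e-18| = 1.85e-18 J = 11.5 eV.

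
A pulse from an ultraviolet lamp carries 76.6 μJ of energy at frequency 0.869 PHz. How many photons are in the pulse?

Per-photon energy: E = 5.758 × 10^-19 J (from frequency = 0.869 PHz).
N = E_total / E_photon = 7.66 × 10^-5 J / 5.758 × 10^-19 J = 1.33 × 10^14.

1.33 × 10^14 photons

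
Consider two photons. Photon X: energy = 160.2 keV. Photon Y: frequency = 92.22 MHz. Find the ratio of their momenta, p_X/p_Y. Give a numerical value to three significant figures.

p_X = 8.562e-23 kg·m/s (from energy = 160.2 keV, via p = E/c).
p_Y = 2.038e-34 kg·m/s (from frequency = 92.22 MHz, via p = hf/c).
Ratio = 8.562e-23 / 2.038e-34 = 4.20e11.

4.20e11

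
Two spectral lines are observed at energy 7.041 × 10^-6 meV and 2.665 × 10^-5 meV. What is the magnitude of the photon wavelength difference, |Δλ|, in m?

130 m

Using λ = hc/E: λ₁ = 176.09 m, λ₂ = 46.523 m.
|Δλ| = |176.09 − 46.523| = 130 m.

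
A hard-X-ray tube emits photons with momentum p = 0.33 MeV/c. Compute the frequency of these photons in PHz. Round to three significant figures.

Use h = 6.62607015 × 10^-34 J·s, c = 2.99792458 × 10^8 m/s, 1 eV = 1.602176634 × 10^-19 J.
In SI units: p = 0.33 MeV/c = 1.7636 × 10^-22 kg·m/s.
The photon relation is f = pc/h, giving f = 7.979 × 10^19 Hz.
Converting to PHz: f = 79790 PHz ≈ 7.98 × 10^4 PHz.

7.98 × 10^4 PHz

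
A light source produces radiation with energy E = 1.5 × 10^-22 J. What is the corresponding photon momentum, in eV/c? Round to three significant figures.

Apply p = E/c: p = 5.003 × 10^-31 kg·m/s.
Converting to eV/c: p = 9.362 × 10^-4 eV/c ≈ 9.36 × 10^-4 eV/c.

9.36 × 10^-4 eV/c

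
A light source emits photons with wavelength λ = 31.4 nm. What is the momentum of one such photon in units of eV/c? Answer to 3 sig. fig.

39.5 eV/c

Take h = 6.62607015·10^-34 J·s, c = 2.99792458·10^8 m/s, 1 eV = 1.602176634·10^-19 J.
First convert: λ = 31.4 nm = 3.14·10^-8 m.
Since p = h/λ for a photon, p = 2.110·10^-26 kg·m/s.
Converting to eV/c: p = 39.49 eV/c ≈ 39.5 eV/c.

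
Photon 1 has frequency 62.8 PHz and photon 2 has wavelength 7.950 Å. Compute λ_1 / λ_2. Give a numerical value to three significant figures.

6.00

λ_1 = 4.774 × 10^-9 m (from frequency = 62.8 PHz, via λ = c/f).
λ_2 = 7.950 × 10^-10 m (from wavelength = 7.950 Å, via λ given directly).
Ratio = 4.774 × 10^-9 / 7.950 × 10^-10 = 6.00.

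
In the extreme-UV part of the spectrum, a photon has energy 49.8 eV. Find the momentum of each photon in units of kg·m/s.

2.66e-26 kg·m/s

First convert: E = 49.8 eV = 7.9788e-18 J.
The photon relation is p = E/c, giving p = 2.661e-26 kg·m/s.
So p ≈ 2.66e-26 kg·m/s.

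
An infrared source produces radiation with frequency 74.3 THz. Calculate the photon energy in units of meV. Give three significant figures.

Use h = 6.62607015e-34 J·s, 1 eV = 1.602176634e-19 J.
First convert: f = 74.3 THz = 7.43e13 Hz.
Since E = hf for a photon, E = 4.923e-20 J.
Converting to meV: E = 307.3 meV ≈ 307 meV.

307 meV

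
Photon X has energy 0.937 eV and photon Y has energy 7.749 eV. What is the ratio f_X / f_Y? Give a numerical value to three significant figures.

0.121

f_X = 2.266·10^14 Hz (from energy = 0.937 eV, via f = E/h).
f_Y = 1.874·10^15 Hz (from energy = 7.749 eV, via f = E/h).
Ratio = 2.266·10^14 / 1.874·10^15 = 0.121.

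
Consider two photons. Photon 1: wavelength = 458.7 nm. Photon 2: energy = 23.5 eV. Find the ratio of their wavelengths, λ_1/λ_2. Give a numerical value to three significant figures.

λ_1 = 4.587e-7 m (from wavelength = 458.7 nm, via λ given directly).
λ_2 = 5.276e-8 m (from energy = 23.5 eV, via λ = hc/E).
Ratio = 4.587e-7 / 5.276e-8 = 8.69.

8.69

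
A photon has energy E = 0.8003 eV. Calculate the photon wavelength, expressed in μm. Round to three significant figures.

In SI units: E = 0.8003 eV = 1.2822e-19 J.
The photon relation is λ = hc/E, giving λ = 1.549e-6 m.
Converting to μm: λ = 1.549 μm ≈ 1.55 μm.

1.55 μm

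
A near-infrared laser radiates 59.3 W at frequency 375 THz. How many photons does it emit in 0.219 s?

Total energy: E_total = P·t = 59.3 × 0.219 = 12.99 J.
Per-photon energy: E = 2.485 × 10^-19 J.
N = E_total / E_photon = 5.23 × 10^19.

5.23 × 10^19 photons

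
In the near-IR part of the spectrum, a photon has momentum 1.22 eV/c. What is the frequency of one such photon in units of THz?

(h = 6.62607015·10^-34 J·s, c = 2.99792458·10^8 m/s, 1 eV = 1.602176634·10^-19 J.)
In SI units: p = 1.22 eV/c = 6.5200·10^-28 kg·m/s.
Apply f = pc/h: f = 2.950·10^14 Hz.
Converting to THz: f = 295.0 THz ≈ 295 THz.

295 THz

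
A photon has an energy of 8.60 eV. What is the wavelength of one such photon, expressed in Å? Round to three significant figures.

Take h = 6.62607015·10^-34 J·s, c = 2.99792458·10^8 m/s, 1 eV = 1.602176634·10^-19 J.
First convert: E = 8.60 eV = 1.3779·10^-18 J.
For a photon λ = hc/E, so λ = 1.442·10^-7 m.
Converting to Å: λ = 1442 Å ≈ 1440 Å.

1440 Å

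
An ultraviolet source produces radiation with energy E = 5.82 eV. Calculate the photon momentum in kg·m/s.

In SI units: E = 5.82 eV = 9.3247 × 10^-19 J.
Apply p = E/c: p = 3.110 × 10^-27 kg·m/s.
So p ≈ 3.11 × 10^-27 kg·m/s.

3.11 × 10^-27 kg·m/s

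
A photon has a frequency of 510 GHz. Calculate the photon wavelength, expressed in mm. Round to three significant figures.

0.588 mm

Take c = 2.99792458e8 m/s.
First convert: f = 510 GHz = 5.1e11 Hz.
Since λ = c/f for a photon, λ = 5.878e-4 m.
Converting to mm: λ = 0.5878 mm ≈ 0.588 mm.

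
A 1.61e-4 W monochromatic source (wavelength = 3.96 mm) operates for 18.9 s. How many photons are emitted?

6.07e19 photons

Total energy: E_total = P·t = 1.61e-4 × 18.9 = 0.003043 J.
Per-photon energy: E = 5.016e-23 J.
N = E_total / E_photon = 6.07e19.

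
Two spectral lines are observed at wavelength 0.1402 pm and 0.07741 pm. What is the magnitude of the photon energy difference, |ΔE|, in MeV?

Using E = hc/λ: E₁ = 1.4169·10^-12 J, E₂ = 2.5661·10^-12 J.
|ΔE| = |1.4169·10^-12 − 2.5661·10^-12| = 1.15·10^-12 J = 7.17 MeV.

7.17 MeV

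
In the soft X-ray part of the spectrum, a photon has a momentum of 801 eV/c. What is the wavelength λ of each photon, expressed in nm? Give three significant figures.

In SI units: p = 801 eV/c = 4.2808 × 10^-25 kg·m/s.
Apply λ = h/p: λ = 1.548 × 10^-9 m.
Converting to nm: λ = 1.548 nm ≈ 1.55 nm.

1.55 nm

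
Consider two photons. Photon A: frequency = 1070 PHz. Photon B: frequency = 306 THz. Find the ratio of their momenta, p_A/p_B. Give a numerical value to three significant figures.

3500

p_A = 2.365e-24 kg·m/s (from frequency = 1070 PHz, via p = hf/c).
p_B = 6.763e-28 kg·m/s (from frequency = 306 THz, via p = hf/c).
Ratio = 2.365e-24 / 6.763e-28 = 3500.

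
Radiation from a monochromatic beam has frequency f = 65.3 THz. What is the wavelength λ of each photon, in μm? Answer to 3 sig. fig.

4.59 μm

Use c = 2.99792458 × 10^8 m/s.
First convert: f = 65.3 THz = 6.53 × 10^13 Hz.
For a photon λ = c/f, so λ = 4.591 × 10^-6 m.
Converting to μm: λ = 4.591 μm ≈ 4.59 μm.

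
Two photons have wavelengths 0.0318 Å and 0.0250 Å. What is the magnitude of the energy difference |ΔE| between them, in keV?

106 keV

Using E = hc/λ: E₁ = 6.247e-14 J, E₂ = 7.946e-14 J.
|ΔE| = |6.247e-14 − 7.946e-14| = 1.70e-14 J = 106 keV.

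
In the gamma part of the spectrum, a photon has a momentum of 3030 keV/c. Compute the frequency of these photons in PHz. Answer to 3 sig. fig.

7.33e5 PHz

Take h = 6.62607015e-34 J·s, c = 2.99792458e8 m/s, 1 eV = 1.602176634e-19 J.
Convert to SI: p = 3030 keV/c = 1.6193e-21 kg·m/s.
For a photon f = pc/h, so f = 7.327e20 Hz.
Converting to PHz: f = 732700 PHz ≈ 7.33e5 PHz.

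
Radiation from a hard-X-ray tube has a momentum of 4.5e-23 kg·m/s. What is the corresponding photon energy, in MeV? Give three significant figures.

0.0842 MeV

(c = 2.99792458e8 m/s, 1 eV = 1.602176634e-19 J.)
For a photon E = pc, so E = 1.349e-14 J.
Converting to MeV: E = 0.08420 MeV ≈ 0.0842 MeV.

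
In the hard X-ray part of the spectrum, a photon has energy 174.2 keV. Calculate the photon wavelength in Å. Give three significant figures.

In SI units: E = 174.2 keV = 2.7910 × 10^-14 J.
For a photon λ = hc/E, so λ = 7.117 × 10^-12 m.
Converting to Å: λ = 0.07117 Å ≈ 0.0712 Å.

0.0712 Å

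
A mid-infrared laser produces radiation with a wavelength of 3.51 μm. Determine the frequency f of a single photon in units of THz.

85.4 THz

(c = 2.99792458e8 m/s.)
Convert to SI: λ = 3.51 μm = 3.51e-6 m.
The photon relation is f = c/λ, giving f = 8.541e13 Hz.
Converting to THz: f = 85.41 THz ≈ 85.4 THz.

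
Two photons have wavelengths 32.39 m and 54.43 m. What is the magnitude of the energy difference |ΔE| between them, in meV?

Using E = hc/λ: E₁ = 6.1329 × 10^-27 J, E₂ = 3.6495 × 10^-27 J.
|ΔE| = |6.1329 × 10^-27 − 3.6495 × 10^-27| = 2.48 × 10^-27 J = 1.55 × 10^-5 meV.

1.55 × 10^-5 meV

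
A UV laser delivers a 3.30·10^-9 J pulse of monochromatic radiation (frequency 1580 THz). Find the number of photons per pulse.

Per-photon energy: E = 1.047·10^-18 J (from frequency = 1580 THz).
N = E_total / E_photon = 3.30·10^-9 J / 1.047·10^-18 J = 3.15·10^9.

3.15·10^9 photons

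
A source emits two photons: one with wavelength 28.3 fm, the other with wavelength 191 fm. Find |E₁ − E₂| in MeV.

Using E = hc/λ: E₁ = 7.019e-12 J, E₂ = 1.040e-12 J.
|ΔE| = |7.019e-12 − 1.040e-12| = 5.98e-12 J = 37.3 MeV.

37.3 MeV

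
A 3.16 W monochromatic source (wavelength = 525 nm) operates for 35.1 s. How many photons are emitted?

Total energy: E_total = P·t = 3.16 × 35.1 = 110.9 J.
Per-photon energy: E = 3.784 × 10^-19 J.
N = E_total / E_photon = 2.93 × 10^20.

2.93 × 10^20 photons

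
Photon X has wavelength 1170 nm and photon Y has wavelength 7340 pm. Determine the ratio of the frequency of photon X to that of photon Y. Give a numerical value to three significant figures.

f_X = 2.562 × 10^14 Hz (from wavelength = 1170 nm, via f = c/λ).
f_Y = 4.084 × 10^16 Hz (from wavelength = 7340 pm, via f = c/λ).
Ratio = 2.562 × 10^14 / 4.084 × 10^16 = 6.27 × 10^-3.

6.27 × 10^-3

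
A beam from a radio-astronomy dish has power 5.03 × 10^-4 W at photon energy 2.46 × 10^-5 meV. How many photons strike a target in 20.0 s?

2.55 × 10^24 photons

Total energy: E_total = P·t = 5.03 × 10^-4 × 20.0 = 0.01006 J.
Per-photon energy: E = 3.941 × 10^-27 J.
N = E_total / E_photon = 2.55 × 10^24.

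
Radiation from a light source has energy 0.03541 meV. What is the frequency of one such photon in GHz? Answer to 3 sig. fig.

8.56 GHz

In SI units: E = 0.03541 meV = 5.6733e-24 J.
Apply f = E/h: f = 8.562e9 Hz.
Converting to GHz: f = 8.562 GHz ≈ 8.56 GHz.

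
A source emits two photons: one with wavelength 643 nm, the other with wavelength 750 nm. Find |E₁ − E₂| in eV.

0.275 eV

Using E = hc/λ: E₁ = 3.089 × 10^-19 J, E₂ = 2.649 × 10^-19 J.
|ΔE| = |3.089 × 10^-19 − 2.649 × 10^-19| = 4.41 × 10^-20 J = 0.275 eV.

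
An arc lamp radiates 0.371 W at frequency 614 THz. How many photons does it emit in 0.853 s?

7.78e17 photons

Total energy: E_total = P·t = 0.371 × 0.853 = 0.3165 J.
Per-photon energy: E = 4.068e-19 J.
N = E_total / E_photon = 7.78e17.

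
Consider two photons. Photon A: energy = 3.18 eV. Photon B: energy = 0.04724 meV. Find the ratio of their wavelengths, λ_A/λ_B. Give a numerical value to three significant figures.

1.49e-5

λ_A = 3.899e-7 m (from energy = 3.18 eV, via λ = hc/E).
λ_B = 0.02625 m (from energy = 0.04724 meV, via λ = hc/E).
Ratio = 3.899e-7 / 0.02625 = 1.49e-5.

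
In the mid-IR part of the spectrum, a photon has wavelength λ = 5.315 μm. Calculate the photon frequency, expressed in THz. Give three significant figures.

56.4 THz

(c = 2.99792458e8 m/s.)
Convert to SI: λ = 5.315 μm = 5.315e-6 m.
For a photon f = c/λ, so f = 5.640e13 Hz.
Converting to THz: f = 56.40 THz ≈ 56.4 THz.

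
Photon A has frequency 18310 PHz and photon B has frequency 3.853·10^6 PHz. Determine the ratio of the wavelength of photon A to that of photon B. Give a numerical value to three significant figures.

λ_A = 1.637·10^-11 m (from frequency = 18310 PHz, via λ = c/f).
λ_B = 7.781·10^-14 m (from frequency = 3.853·10^6 PHz, via λ = c/f).
Ratio = 1.637·10^-11 / 7.781·10^-14 = 210.

210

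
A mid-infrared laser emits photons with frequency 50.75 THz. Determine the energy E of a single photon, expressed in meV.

Use h = 6.62607015·10^-34 J·s, 1 eV = 1.602176634·10^-19 J.
Convert to SI: f = 50.75 THz = 5.075·10^13 Hz.
For a photon E = hf, so E = 3.363·10^-20 J.
Converting to meV: E = 209.9 meV ≈ 210 meV.

210 meV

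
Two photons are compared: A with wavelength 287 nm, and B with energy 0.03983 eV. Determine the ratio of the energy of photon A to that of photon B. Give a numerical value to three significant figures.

108

E_A = 6.921e-19 J (from wavelength = 287 nm, via E = hc/λ).
E_B = 6.381e-21 J (from energy = 0.03983 eV, via E given directly).
Ratio = 6.921e-19 / 6.381e-21 = 108.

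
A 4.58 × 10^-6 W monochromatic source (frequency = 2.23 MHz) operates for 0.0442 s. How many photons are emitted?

1.37 × 10^20 photons

Total energy: E_total = P·t = 4.58 × 10^-6 × 0.0442 = 2.024 × 10^-7 J.
Per-photon energy: E = 1.478 × 10^-27 J.
N = E_total / E_photon = 1.37 × 10^20.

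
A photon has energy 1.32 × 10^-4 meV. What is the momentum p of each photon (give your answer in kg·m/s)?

7.05 × 10^-35 kg·m/s

Use c = 2.99792458 × 10^8 m/s, 1 eV = 1.602176634 × 10^-19 J.
First convert: E = 1.32 × 10^-4 meV = 2.1149 × 10^-26 J.
Apply p = E/c: p = 7.054 × 10^-35 kg·m/s.
So p ≈ 7.05 × 10^-35 kg·m/s.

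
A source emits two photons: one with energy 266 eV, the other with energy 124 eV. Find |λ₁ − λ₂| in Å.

Using λ = hc/E: λ₁ = 4.661e-9 m, λ₂ = 9.999e-9 m.
|Δλ| = |4.661e-9 − 9.999e-9| = 5.34e-9 m = 53.4 Å.

53.4 Å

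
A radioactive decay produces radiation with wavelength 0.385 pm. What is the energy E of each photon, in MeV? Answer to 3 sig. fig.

Convert to SI: λ = 0.385 pm = 3.85 × 10^-13 m.
The photon relation is E = hc/λ, giving E = 5.160 × 10^-13 J.
Converting to MeV: E = 3.220 MeV ≈ 3.22 MeV.

3.22 MeV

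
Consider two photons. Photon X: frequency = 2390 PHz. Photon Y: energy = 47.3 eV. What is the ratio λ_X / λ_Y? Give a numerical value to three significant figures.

4.79 × 10^-3

λ_X = 1.254 × 10^-10 m (from frequency = 2390 PHz, via λ = c/f).
λ_Y = 2.621 × 10^-8 m (from energy = 47.3 eV, via λ = hc/E).
Ratio = 1.254 × 10^-10 / 2.621 × 10^-8 = 4.79 × 10^-3.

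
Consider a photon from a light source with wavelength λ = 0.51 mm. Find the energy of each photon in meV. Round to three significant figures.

2.43 meV

(h = 6.62607015·10^-34 J·s, c = 2.99792458·10^8 m/s, 1 eV = 1.602176634·10^-19 J.)
First convert: λ = 0.51 mm = 5.1·10^-4 m.
Since E = hc/λ for a photon, E = 3.895·10^-22 J.
Converting to meV: E = 2.431 meV ≈ 2.43 meV.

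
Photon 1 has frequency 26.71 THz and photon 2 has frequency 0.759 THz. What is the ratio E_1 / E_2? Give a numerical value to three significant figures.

35.2

E_1 = 1.770e-20 J (from frequency = 26.71 THz, via E = hf).
E_2 = 5.029e-22 J (from frequency = 0.759 THz, via E = hf).
Ratio = 1.770e-20 / 5.029e-22 = 35.2.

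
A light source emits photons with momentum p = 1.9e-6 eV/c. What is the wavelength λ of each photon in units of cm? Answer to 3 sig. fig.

In SI units: p = 1.9e-6 eV/c = 1.0154e-33 kg·m/s.
For a photon λ = h/p, so λ = 0.6525 m.
Converting to cm: λ = 65.25 cm ≈ 65.3 cm.

65.3 cm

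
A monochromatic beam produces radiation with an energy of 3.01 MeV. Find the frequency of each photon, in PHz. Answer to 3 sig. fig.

7.28 × 10^5 PHz

Take h = 6.62607015 × 10^-34 J·s, 1 eV = 1.602176634 × 10^-19 J.
Convert to SI: E = 3.01 MeV = 4.8226 × 10^-13 J.
Apply f = E/h: f = 7.278 × 10^20 Hz.
Converting to PHz: f = 727800 PHz ≈ 7.28 × 10^5 PHz.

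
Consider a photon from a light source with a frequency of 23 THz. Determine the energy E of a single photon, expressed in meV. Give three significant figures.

(h = 6.62607015 × 10^-34 J·s, 1 eV = 1.602176634 × 10^-19 J.)
In SI units: f = 23 THz = 2.3 × 10^13 Hz.
Apply E = hf: E = 1.524 × 10^-20 J.
Converting to meV: E = 95.12 meV ≈ 95.1 meV.

95.1 meV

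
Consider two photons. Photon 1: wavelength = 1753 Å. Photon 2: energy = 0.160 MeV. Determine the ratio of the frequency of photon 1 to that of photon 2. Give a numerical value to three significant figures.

4.42·10^-5

f_1 = 1.710·10^15 Hz (from wavelength = 1753 Å, via f = c/λ).
f_2 = 3.869·10^19 Hz (from energy = 0.160 MeV, via f = E/h).
Ratio = 1.710·10^15 / 3.869·10^19 = 4.42·10^-5.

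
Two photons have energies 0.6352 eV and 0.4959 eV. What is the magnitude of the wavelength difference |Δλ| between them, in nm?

548 nm

Using λ = hc/E: λ₁ = 1.9519e-6 m, λ₂ = 2.5002e-6 m.
|Δλ| = |1.9519e-6 − 2.5002e-6| = 5.48e-7 m = 548 nm.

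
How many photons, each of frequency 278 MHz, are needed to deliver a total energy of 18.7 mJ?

Per-photon energy: E = 1.842·10^-25 J (from frequency = 278 MHz).
N = E_total / E_photon = 0.0187 J / 1.842·10^-25 J = 1.02·10^23.

1.02·10^23 photons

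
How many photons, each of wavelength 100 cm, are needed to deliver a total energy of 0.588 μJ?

2.96 × 10^18 photons

Per-photon energy: E = 1.986 × 10^-25 J (from wavelength = 100 cm).
N = E_total / E_photon = 5.88 × 10^-7 J / 1.986 × 10^-25 J = 2.96 × 10^18.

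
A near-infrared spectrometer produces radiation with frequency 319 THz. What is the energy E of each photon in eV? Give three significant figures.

Convert to SI: f = 319 THz = 3.19 × 10^14 Hz.
Since E = hf for a photon, E = 2.114 × 10^-19 J.
Converting to eV: E = 1.319 eV ≈ 1.32 eV.

1.32 eV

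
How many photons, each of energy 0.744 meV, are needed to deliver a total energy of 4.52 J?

3.79·10^22 photons

Per-photon energy: E = 1.192·10^-22 J (from energy = 0.744 meV).
N = E_total / E_photon = 4.52 J / 1.192·10^-22 J = 3.79·10^22.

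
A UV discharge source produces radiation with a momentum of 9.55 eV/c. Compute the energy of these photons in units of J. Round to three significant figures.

In SI units: p = 9.55 eV/c = 5.1038e-27 kg·m/s.
The photon relation is E = pc, giving E = 1.530e-18 J.
So E ≈ 1.53e-18 J.

1.53e-18 J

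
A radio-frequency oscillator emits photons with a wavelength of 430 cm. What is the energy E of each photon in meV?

In SI units: λ = 430 cm = 4.30 m.
Since E = hc/λ for a photon, E = 4.620 × 10^-26 J.
Converting to meV: E = 2.883 × 10^-4 meV ≈ 2.88 × 10^-4 meV.

2.88 × 10^-4 meV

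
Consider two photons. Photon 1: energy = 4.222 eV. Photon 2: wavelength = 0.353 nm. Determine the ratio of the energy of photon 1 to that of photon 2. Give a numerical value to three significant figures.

1.20·10^-3

E_1 = 6.764·10^-19 J (from energy = 4.222 eV, via E given directly).
E_2 = 5.627·10^-16 J (from wavelength = 0.353 nm, via E = hc/λ).
Ratio = 6.764·10^-19 / 5.627·10^-16 = 1.20·10^-3.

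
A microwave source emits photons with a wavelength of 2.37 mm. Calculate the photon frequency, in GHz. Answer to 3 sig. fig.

In SI units: λ = 2.37 mm = 0.00237 m.
Apply f = c/λ: f = 1.265 × 10^11 Hz.
Converting to GHz: f = 126.5 GHz ≈ 126 GHz.

126 GHz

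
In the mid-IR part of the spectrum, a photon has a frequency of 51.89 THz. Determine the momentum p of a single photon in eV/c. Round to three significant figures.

Convert to SI: f = 51.89 THz = 5.189e13 Hz.
Apply p = hf/c: p = 1.147e-28 kg·m/s.
Converting to eV/c: p = 0.2146 eV/c ≈ 0.215 eV/c.

0.215 eV/c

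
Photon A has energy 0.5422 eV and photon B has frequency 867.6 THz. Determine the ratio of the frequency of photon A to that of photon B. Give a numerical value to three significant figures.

f_A = 1.311 × 10^14 Hz (from energy = 0.5422 eV, via f = E/h).
f_B = 8.676 × 10^14 Hz (from frequency = 867.6 THz, via f given directly).
Ratio = 1.311 × 10^14 / 8.676 × 10^14 = 0.151.

0.151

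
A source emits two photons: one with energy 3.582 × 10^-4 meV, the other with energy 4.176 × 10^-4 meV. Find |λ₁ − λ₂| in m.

Using λ = hc/E: λ₁ = 3.4613 m, λ₂ = 2.9690 m.
|Δλ| = |3.4613 − 2.9690| = 0.492 m.

0.492 m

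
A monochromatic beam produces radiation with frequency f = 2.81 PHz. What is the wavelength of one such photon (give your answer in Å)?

Convert to SI: f = 2.81 PHz = 2.81 × 10^15 Hz.
Since λ = c/f for a photon, λ = 1.067 × 10^-7 m.
Converting to Å: λ = 1067 Å ≈ 1070 Å.

1070 Å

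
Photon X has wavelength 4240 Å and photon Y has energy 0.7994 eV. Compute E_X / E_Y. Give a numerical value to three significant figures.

E_X = 4.685 × 10^-19 J (from wavelength = 4240 Å, via E = hc/λ).
E_Y = 1.281 × 10^-19 J (from energy = 0.7994 eV, via E given directly).
Ratio = 4.685 × 10^-19 / 1.281 × 10^-19 = 3.66.

3.66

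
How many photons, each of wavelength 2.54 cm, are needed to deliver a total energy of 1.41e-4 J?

1.80e19 photons

Per-photon energy: E = 7.821e-24 J (from wavelength = 2.54 cm).
N = E_total / E_photon = 1.41e-4 J / 7.821e-24 J = 1.80e19.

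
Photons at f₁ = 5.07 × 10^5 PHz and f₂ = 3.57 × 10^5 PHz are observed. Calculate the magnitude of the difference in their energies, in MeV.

Using E = hf: E₁ = 3.359 × 10^-13 J, E₂ = 2.366 × 10^-13 J.
|ΔE| = |3.359 × 10^-13 − 2.366 × 10^-13| = 9.94 × 10^-14 J = 0.620 MeV.

0.620 MeV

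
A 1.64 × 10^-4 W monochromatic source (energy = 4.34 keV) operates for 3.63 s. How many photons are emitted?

Total energy: E_total = P·t = 1.64 × 10^-4 × 3.63 = 5.953 × 10^-4 J.
Per-photon energy: E = 6.953 × 10^-16 J.
N = E_total / E_photon = 8.56 × 10^11.

8.56 × 10^11 photons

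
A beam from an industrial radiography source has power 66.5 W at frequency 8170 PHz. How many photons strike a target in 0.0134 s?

Total energy: E_total = P·t = 66.5 × 0.0134 = 0.8911 J.
Per-photon energy: E = 5.413e-15 J.
N = E_total / E_photon = 1.65e14.

1.65e14 photons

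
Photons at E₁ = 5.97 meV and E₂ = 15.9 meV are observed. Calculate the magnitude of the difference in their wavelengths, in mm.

Using λ = hc/E: λ₁ = 2.077 × 10^-4 m, λ₂ = 7.798 × 10^-5 m.
|Δλ| = |2.077 × 10^-4 − 7.798 × 10^-5| = 1.30 × 10^-4 m = 0.130 mm.

0.130 mm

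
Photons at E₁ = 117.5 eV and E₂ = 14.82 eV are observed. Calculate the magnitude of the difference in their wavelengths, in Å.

Using λ = hc/E: λ₁ = 1.0552·10^-8 m, λ₂ = 8.3660·10^-8 m.
|Δλ| = |1.0552·10^-8 − 8.3660·10^-8| = 7.31·10^-8 m = 731 Å.

731 Å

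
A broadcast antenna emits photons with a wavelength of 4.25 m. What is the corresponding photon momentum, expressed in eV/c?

Since p = h/λ for a photon, p = 1.559e-34 kg·m/s.
Converting to eV/c: p = 2.917e-7 eV/c ≈ 2.92e-7 eV/c.

2.92e-7 eV/c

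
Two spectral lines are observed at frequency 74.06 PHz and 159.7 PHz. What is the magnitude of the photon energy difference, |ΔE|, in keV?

Using E = hf: E₁ = 4.9073 × 10^-17 J, E₂ = 1.0582 × 10^-16 J.
|ΔE| = |4.9073 × 10^-17 − 1.0582 × 10^-16| = 5.67 × 10^-17 J = 0.354 keV.

0.354 keV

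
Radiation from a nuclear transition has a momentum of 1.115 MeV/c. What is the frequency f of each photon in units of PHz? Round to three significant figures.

2.70·10^5 PHz

Take h = 6.62607015·10^-34 J·s, c = 2.99792458·10^8 m/s, 1 eV = 1.602176634·10^-19 J.
Convert to SI: p = 1.115 MeV/c = 5.9589·10^-22 kg·m/s.
The photon relation is f = pc/h, giving f = 2.696·10^20 Hz.
Converting to PHz: f = 269600 PHz ≈ 2.70·10^5 PHz.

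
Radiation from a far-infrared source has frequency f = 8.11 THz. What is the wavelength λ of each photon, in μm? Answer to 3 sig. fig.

In SI units: f = 8.11 THz = 8.11e12 Hz.
Since λ = c/f for a photon, λ = 3.697e-5 m.
Converting to μm: λ = 36.97 μm ≈ 37.0 μm.

37.0 μm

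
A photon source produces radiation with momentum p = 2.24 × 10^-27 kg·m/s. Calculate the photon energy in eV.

4.19 eV

Take c = 2.99792458 × 10^8 m/s, 1 eV = 1.602176634 × 10^-19 J.
For a photon E = pc, so E = 6.715 × 10^-19 J.
Converting to eV: E = 4.191 eV ≈ 4.19 eV.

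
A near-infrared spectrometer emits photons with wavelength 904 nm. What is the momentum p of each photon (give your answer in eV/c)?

(h = 6.62607015 × 10^-34 J·s, c = 2.99792458 × 10^8 m/s, 1 eV = 1.602176634 × 10^-19 J.)
In SI units: λ = 904 nm = 9.04 × 10^-7 m.
The photon relation is p = h/λ, giving p = 7.330 × 10^-28 kg·m/s.
Converting to eV/c: p = 1.372 eV/c ≈ 1.37 eV/c.

1.37 eV/c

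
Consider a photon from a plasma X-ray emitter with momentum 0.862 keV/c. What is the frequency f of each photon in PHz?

208 PHz

Convert to SI: p = 0.862 keV/c = 4.6068 × 10^-25 kg·m/s.
Since f = pc/h for a photon, f = 2.084 × 10^17 Hz.
Converting to PHz: f = 208.4 PHz ≈ 208 PHz.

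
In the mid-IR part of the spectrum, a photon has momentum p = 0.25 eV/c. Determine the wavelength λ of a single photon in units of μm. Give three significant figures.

4.96 μm

Take h = 6.62607015e-34 J·s, c = 2.99792458e8 m/s, 1 eV = 1.602176634e-19 J.
Convert to SI: p = 0.25 eV/c = 1.3361e-28 kg·m/s.
For a photon λ = h/p, so λ = 4.959e-6 m.
Converting to μm: λ = 4.959 μm ≈ 4.96 μm.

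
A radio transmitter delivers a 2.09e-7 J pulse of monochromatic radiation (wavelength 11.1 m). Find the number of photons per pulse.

Per-photon energy: E = 1.790e-26 J (from wavelength = 11.1 m).
N = E_total / E_photon = 2.09e-7 J / 1.790e-26 J = 1.17e19.

1.17e19 photons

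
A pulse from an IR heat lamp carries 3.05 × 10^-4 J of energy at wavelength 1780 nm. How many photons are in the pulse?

Per-photon energy: E = 1.116 × 10^-19 J (from wavelength = 1780 nm).
N = E_total / E_photon = 3.05 × 10^-4 J / 1.116 × 10^-19 J = 2.73 × 10^15.

2.73 × 10^15 photons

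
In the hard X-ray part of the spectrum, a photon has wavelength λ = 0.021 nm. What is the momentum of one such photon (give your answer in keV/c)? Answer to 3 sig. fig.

59.0 keV/c

Take h = 6.62607015e-34 J·s, c = 2.99792458e8 m/s, 1 eV = 1.602176634e-19 J.
In SI units: λ = 0.021 nm = 2.1e-11 m.
Apply p = h/λ: p = 3.155e-23 kg·m/s.
Converting to keV/c: p = 59.04 keV/c ≈ 59.0 keV/c.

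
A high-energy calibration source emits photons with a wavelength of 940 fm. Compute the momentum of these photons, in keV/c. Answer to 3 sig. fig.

1320 keV/c

Convert to SI: λ = 940 fm = 9.40e-13 m.
Apply p = h/λ: p = 7.049e-22 kg·m/s.
Converting to keV/c: p = 1319 keV/c ≈ 1320 keV/c.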